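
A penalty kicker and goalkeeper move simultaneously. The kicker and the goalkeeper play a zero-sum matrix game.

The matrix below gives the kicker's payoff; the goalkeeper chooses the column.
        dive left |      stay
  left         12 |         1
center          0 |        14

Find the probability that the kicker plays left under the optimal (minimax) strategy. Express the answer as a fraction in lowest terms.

14/25

Row minima are 1 and 0, so the kicker's maximin is 1; column maxima are 12 and 14, so the goalkeeper's minimax is 12. These differ, so the equilibrium is in mixed strategies.
Let the kicker play left with probability p. The goalkeeper is indifferent when 12p = p + 14(1−p), giving p = 14/25.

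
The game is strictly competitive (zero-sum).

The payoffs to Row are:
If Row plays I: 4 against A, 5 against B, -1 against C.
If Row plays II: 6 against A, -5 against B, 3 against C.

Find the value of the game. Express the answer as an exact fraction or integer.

5/7

Column A is strictly dominated by C for Column (it gives Row more in every row).
The remaining 2×2 game on (I, II) × (B, C) has no saddle point. Let Row play I with probability p; indifference gives 5p − 5(1−p) = −p + 3(1−p), so p = 4/7.
Similarly Column's optimal q on B is 2/7, and the value is 5·(2/7) + (-1)·(5/7) = 5/7.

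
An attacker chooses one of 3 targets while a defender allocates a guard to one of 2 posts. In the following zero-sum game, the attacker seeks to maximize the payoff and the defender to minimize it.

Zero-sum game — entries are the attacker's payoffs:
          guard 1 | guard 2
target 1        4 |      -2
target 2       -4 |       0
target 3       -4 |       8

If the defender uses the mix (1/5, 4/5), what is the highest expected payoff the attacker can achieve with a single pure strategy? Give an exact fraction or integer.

target 1: (4)·(1/5) + (-2)·(4/5) = -4/5.
target 2: (-4)·(1/5) + (0)·(4/5) = -4/5.
target 3: (-4)·(1/5) + (8)·(4/5) = 28/5.
The best pure response is target 3 with expected payoff 28/5.

28/5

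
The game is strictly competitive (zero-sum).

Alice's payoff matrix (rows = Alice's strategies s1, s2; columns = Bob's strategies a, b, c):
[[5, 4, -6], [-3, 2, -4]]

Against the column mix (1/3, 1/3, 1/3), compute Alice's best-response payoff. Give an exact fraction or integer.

s1: (5)·(1/3) + (4)·(1/3) + (-6)·(1/3) = 1.
s2: (-3)·(1/3) + (2)·(1/3) + (-4)·(1/3) = -5/3.
The best pure response is s1 with expected payoff 1.

1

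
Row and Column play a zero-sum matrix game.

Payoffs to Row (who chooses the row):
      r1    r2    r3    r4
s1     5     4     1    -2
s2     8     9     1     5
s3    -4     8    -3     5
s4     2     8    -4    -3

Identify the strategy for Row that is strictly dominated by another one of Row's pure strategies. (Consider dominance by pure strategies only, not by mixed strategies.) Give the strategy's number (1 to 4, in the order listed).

4

Compare s4 with s2: 8 > 2, 9 > 8, 1 > -4, 5 > -3.
So s2 strictly dominates s4 for Row; s4 is strictly dominated.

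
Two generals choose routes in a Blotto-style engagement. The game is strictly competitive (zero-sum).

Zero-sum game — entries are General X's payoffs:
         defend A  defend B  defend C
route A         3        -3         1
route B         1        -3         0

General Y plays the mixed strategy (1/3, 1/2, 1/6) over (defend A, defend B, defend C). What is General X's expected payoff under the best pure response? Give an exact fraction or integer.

-1/3

route A: (3)·(1/3) + (-3)·(1/2) + (1)·(1/6) = -1/3.
route B: (1)·(1/3) + (-3)·(1/2) + (0)·(1/6) = -7/6.
The best pure response is route A with expected payoff -1/3.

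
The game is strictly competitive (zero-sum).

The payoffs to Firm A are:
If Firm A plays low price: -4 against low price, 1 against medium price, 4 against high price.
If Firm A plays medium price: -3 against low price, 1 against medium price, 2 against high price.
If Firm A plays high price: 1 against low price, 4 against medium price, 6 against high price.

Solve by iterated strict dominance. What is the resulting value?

Row low price is strictly dominated by row high price (1>-4, 4>1, 6>4); eliminate low price.
Column high price is strictly dominated by low price for Firm B (-3<2, 1<6); eliminate high price.
Row medium price is strictly dominated by row high price (1>-3, 4>1); eliminate medium price.
Column medium price is strictly dominated by low price for Firm B (1<4); eliminate medium price.
Only (high price, low price) remains, with payoff 1.

1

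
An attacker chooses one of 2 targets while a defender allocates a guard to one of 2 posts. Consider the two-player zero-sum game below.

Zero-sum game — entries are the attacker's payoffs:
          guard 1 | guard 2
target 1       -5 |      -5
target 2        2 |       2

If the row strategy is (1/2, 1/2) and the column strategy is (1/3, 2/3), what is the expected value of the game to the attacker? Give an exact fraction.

Against (1/3, 2/3), each row's expected payoff is target 1: -5; target 2: 2.
Taking the (1/2, 1/2)-weighted average: (1/2)·(-5) + (1/2)·(2) = -3/2.

-3/2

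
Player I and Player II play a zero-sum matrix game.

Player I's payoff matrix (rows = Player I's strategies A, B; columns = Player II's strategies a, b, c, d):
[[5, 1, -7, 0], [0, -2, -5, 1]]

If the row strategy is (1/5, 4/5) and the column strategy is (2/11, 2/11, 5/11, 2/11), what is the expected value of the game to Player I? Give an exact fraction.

Against (2/11, 2/11, 5/11, 2/11), each row's expected payoff is A: -23/11; B: -27/11.
Taking the (1/5, 4/5)-weighted average: (1/5)·(-23/11) + (4/5)·(-27/11) = -131/55.

-131/55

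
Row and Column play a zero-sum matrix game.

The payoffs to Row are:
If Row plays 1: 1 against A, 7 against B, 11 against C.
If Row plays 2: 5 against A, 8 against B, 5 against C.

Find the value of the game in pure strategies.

Row minima: 1, 5 → Row's maximin is 5.
Column maxima: 5, 8, 11 → Column's minimax is 5.
They coincide at (2, A), so the value is 5.

5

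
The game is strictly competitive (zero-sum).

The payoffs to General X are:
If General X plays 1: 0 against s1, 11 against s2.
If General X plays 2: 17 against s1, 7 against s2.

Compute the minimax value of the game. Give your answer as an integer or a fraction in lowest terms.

187/21

Row minima are 0 and 7, so General X's maximin is 7; column maxima are 17 and 11, so General Y's minimax is 11. These differ, so the equilibrium is in mixed strategies.
Let General X play 1 with probability p. General Y is indifferent when 17(1−p) = 11p + 7(1−p), giving p = 10/21.
Let General Y play s1 with probability q. General X is indifferent when 11(1−q) = 17q + 7(1−q), giving q = 4/21.
The value is 0·(4/21) + (11)·(17/21) = 187/21.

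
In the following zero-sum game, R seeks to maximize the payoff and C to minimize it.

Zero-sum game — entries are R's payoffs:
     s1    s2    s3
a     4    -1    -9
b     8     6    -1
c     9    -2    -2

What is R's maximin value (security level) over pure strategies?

The worst-case payoff for each row is a: -9, b: -1, c: -2.
The best of these is -1.

-1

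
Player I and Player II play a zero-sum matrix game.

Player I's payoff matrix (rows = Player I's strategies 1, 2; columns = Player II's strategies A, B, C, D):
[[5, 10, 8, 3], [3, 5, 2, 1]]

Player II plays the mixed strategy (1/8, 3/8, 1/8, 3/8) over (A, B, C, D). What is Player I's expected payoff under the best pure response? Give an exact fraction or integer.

1: (5)·(1/8) + (10)·(3/8) + (8)·(1/8) + (3)·(3/8) = 13/2.
2: (3)·(1/8) + (5)·(3/8) + (2)·(1/8) + (1)·(3/8) = 23/8.
The best pure response is 1 with expected payoff 13/2.

13/2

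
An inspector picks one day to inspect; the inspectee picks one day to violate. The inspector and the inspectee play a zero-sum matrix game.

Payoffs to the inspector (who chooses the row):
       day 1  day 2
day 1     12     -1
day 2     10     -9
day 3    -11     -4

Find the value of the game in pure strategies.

Row minima: -1, -9, -11 → the inspector's maximin is -1.
Column maxima: 12, -1 → the inspectee's minimax is -1.
They coincide at (day 1, day 2), so the value is -1.

-1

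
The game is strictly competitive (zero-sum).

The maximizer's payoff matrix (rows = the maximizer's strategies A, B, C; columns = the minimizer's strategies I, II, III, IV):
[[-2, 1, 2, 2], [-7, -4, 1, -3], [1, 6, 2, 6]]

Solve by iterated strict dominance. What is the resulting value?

1

Column III is strictly dominated by I for the minimizer (-2<2, -7<1, 1<2); eliminate III.
Column II is strictly dominated by I for the minimizer (-2<1, -7<-4, 1<6); eliminate II.
Column IV is strictly dominated by I for the minimizer (-2<2, -7<-3, 1<6); eliminate IV.
Row A is strictly dominated by row C (1>-2); eliminate A.
Row B is strictly dominated by row C (1>-7); eliminate B.
Only (C, I) remains, with payoff 1.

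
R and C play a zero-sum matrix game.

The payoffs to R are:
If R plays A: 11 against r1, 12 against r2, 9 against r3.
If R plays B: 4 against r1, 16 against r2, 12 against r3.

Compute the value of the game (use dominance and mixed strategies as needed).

Column r2 is strictly dominated by r3 for C (it gives R more in every row).
The remaining 2×2 game on (A, B) × (r1, r3) has no saddle point. Let R play A with probability p; indifference gives 11p + 4(1−p) = 9p + 12(1−p), so p = 4/5.
Similarly C's optimal q on r1 is 3/10, and the value is 11·(3/10) + (9)·(7/10) = 48/5.

48/5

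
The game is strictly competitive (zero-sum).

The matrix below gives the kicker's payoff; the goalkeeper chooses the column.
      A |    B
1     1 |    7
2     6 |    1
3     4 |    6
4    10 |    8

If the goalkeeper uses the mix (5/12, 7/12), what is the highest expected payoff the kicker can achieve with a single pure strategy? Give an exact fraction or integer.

1: (1)·(5/12) + (7)·(7/12) = 9/2.
2: (6)·(5/12) + (1)·(7/12) = 37/12.
3: (4)·(5/12) + (6)·(7/12) = 31/6.
4: (10)·(5/12) + (8)·(7/12) = 53/6.
The best pure response is 4 with expected payoff 53/6.

53/6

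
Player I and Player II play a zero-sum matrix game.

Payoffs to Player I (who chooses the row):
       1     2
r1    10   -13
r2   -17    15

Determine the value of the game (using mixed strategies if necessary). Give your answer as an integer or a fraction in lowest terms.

-71/55

Row minima are -13 and -17, so Player I's maximin is -13; column maxima are 10 and 15, so Player II's minimax is 10. These differ, so the equilibrium is in mixed strategies.
Let Player I play r1 with probability p. Player II is indifferent when 10p − 17(1−p) = −13p + 15(1−p), giving p = 32/55.
Let Player II play 1 with probability q. Player I is indifferent when 10q − 13(1−q) = −17q + 15(1−q), giving q = 28/55.
The value is 10·(28/55) + (-13)·(27/55) = -71/55.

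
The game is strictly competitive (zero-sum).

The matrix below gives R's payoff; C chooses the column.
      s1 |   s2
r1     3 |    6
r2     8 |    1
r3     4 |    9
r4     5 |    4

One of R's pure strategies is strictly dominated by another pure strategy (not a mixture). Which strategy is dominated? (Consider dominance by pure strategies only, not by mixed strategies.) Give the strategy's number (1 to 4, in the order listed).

Compare r1 with r3: 4 > 3, 9 > 6.
So r3 strictly dominates r1 for R; r1 is strictly dominated.

1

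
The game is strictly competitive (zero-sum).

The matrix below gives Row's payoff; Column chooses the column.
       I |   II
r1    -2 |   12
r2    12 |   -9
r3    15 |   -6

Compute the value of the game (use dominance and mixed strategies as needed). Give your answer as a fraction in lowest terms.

24/5

Row r2 is strictly dominated by row r3, so Row never plays it.
The remaining 2×2 game on (r1, r3) × (I, II) has no saddle point. Let Row play r1 with probability p; indifference gives −2p + 15(1−p) = 12p − 6(1−p), so p = 3/5.
Similarly Column's optimal q on I is 18/35, and the value is -2·(18/35) + (12)·(17/35) = 24/5.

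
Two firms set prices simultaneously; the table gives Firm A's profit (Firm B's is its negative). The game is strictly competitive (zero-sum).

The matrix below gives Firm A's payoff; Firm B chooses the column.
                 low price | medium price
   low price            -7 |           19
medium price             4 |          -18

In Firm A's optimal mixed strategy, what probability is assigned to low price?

11/24

Row minima are -7 and -18, so Firm A's maximin is -7; column maxima are 4 and 19, so Firm B's minimax is 4. These differ, so the equilibrium is in mixed strategies.
Let Firm A play low price with probability p. Firm B is indifferent when −7p + 4(1−p) = 19p − 18(1−p), giving p = 11/24.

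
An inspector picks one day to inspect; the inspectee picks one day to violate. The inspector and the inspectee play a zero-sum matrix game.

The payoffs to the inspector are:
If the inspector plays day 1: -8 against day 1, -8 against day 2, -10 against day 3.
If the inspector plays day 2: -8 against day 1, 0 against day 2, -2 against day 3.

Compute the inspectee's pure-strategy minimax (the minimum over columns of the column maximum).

The worst case (largest entry) in each column is day 1: -8, day 2: 0, day 3: -2.
The best (smallest) of these is -8.

-8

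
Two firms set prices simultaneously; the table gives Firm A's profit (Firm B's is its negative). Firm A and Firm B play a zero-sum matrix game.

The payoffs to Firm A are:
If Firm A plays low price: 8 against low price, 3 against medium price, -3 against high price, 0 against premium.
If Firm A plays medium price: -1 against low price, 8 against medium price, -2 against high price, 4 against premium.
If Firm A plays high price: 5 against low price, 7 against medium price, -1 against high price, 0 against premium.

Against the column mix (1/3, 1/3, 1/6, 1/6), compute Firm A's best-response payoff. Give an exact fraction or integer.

low price: (8)·(1/3) + (3)·(1/3) + (-3)·(1/6) + (0)·(1/6) = 19/6.
medium price: (-1)·(1/3) + (8)·(1/3) + (-2)·(1/6) + (4)·(1/6) = 8/3.
high price: (5)·(1/3) + (7)·(1/3) + (-1)·(1/6) + (0)·(1/6) = 23/6.
The best pure response is high price with expected payoff 23/6.

23/6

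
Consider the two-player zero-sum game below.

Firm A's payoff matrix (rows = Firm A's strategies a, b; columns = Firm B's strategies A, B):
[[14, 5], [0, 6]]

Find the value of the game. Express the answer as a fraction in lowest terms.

28/5

Row minima are 5 and 0, so Firm A's maximin is 5; column maxima are 14 and 6, so Firm B's minimax is 6. These differ, so the equilibrium is in mixed strategies.
Let Firm A play a with probability p. Firm B is indifferent when 14p = 5p + 6(1−p), giving p = 2/5.
Let Firm B play A with probability q. Firm A is indifferent when 14q + 5(1−q) = 6(1−q), giving q = 1/15.
The value is 14·(1/15) + (5)·(14/15) = 28/5.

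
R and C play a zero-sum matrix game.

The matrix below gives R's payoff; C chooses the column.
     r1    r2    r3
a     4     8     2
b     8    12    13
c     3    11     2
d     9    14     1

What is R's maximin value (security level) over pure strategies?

8

The worst-case payoff for each row is a: 2, b: 8, c: 2, d: 1.
The best of these is 8.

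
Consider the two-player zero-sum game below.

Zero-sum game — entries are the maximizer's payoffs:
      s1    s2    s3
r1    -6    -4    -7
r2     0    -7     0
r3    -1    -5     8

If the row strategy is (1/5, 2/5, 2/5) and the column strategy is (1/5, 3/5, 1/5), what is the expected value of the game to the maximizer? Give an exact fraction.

-83/25

Against (1/5, 3/5, 1/5), each row's expected payoff is r1: -5; r2: -21/5; r3: -8/5.
Taking the (1/5, 2/5, 2/5)-weighted average: (1/5)·(-5) + (2/5)·(-21/5) + (2/5)·(-8/5) = -83/25.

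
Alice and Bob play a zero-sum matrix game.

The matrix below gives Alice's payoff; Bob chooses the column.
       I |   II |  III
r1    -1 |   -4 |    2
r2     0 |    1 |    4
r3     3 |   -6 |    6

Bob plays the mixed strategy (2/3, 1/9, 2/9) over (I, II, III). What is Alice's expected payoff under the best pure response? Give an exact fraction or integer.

r1: (-1)·(2/3) + (-4)·(1/9) + (2)·(2/9) = -2/3.
r2: (0)·(2/3) + (1)·(1/9) + (4)·(2/9) = 1.
r3: (3)·(2/3) + (-6)·(1/9) + (6)·(2/9) = 8/3.
The best pure response is r3 with expected payoff 8/3.

8/3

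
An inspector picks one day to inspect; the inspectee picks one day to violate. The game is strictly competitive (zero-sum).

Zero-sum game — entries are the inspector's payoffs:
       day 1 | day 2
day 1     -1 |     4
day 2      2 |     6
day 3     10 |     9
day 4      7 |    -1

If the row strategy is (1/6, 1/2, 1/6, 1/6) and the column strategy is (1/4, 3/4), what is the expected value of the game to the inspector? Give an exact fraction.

Against (1/4, 3/4), each row's expected payoff is day 1: 11/4; day 2: 5; day 3: 37/4; day 4: 1.
Taking the (1/6, 1/2, 1/6, 1/6)-weighted average: (1/6)·(11/4) + (1/2)·(5) + (1/6)·(37/4) + (1/6)·(1) = 14/3.

14/3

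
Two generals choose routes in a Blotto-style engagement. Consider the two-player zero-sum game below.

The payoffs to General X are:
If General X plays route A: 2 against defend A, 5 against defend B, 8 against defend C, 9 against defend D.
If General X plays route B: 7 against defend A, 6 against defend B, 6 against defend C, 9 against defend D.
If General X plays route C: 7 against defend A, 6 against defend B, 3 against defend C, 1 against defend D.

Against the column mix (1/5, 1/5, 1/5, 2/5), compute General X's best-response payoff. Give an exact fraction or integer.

route A: (2)·(1/5) + (5)·(1/5) + (8)·(1/5) + (9)·(2/5) = 33/5.
route B: (7)·(1/5) + (6)·(1/5) + (6)·(1/5) + (9)·(2/5) = 37/5.
route C: (7)·(1/5) + (6)·(1/5) + (3)·(1/5) + (1)·(2/5) = 18/5.
The best pure response is route B with expected payoff 37/5.

37/5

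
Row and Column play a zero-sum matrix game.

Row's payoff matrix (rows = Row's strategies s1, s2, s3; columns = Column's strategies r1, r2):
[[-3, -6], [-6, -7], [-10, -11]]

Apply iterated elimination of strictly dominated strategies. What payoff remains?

Row s3 is strictly dominated by row s1 (-3>-10, -6>-11); eliminate s3.
Column r1 is strictly dominated by r2 for Column (-6<-3, -7<-6); eliminate r1.
Row s2 is strictly dominated by row s1 (-6>-7); eliminate s2.
Only (s1, r2) remains, with payoff -6.

-6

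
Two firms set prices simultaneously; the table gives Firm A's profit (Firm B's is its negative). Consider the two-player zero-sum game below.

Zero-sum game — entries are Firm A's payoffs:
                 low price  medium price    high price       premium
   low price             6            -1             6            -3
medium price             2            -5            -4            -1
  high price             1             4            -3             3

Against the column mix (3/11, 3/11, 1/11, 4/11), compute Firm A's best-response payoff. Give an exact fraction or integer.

24/11

low price: (6)·(3/11) + (-1)·(3/11) + (6)·(1/11) + (-3)·(4/11) = 9/11.
medium price: (2)·(3/11) + (-5)·(3/11) + (-4)·(1/11) + (-1)·(4/11) = -17/11.
high price: (1)·(3/11) + (4)·(3/11) + (-3)·(1/11) + (3)·(4/11) = 24/11.
The best pure response is high price with expected payoff 24/11.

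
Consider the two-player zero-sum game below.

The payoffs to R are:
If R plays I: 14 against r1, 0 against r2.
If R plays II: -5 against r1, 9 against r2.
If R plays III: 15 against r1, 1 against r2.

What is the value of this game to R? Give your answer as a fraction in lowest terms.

Row I is strictly dominated by row III, so R never plays it.
The remaining 2×2 game on (II, III) × (r1, r2) has no saddle point. Let R play II with probability p; indifference gives −5p + 15(1−p) = 9p + (1−p), so p = 1/2.
Similarly C's optimal q on r1 is 2/7, and the value is -5·(2/7) + (9)·(5/7) = 5.

5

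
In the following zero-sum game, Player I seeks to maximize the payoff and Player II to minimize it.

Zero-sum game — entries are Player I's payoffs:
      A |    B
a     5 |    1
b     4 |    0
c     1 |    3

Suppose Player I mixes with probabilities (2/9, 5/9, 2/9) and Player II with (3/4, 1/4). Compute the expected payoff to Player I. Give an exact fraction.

Against (3/4, 1/4), each row's expected payoff is a: 4; b: 3; c: 3/2.
Taking the (2/9, 5/9, 2/9)-weighted average: (2/9)·(4) + (5/9)·(3) + (2/9)·(3/2) = 26/9.

26/9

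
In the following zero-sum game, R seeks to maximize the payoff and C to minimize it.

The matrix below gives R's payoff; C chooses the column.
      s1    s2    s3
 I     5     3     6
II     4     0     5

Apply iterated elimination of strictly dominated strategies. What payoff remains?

3

Row II is strictly dominated by row I (5>4, 3>0, 6>5); eliminate II.
Column s3 is strictly dominated by s1 for C (5<6); eliminate s3.
Column s1 is strictly dominated by s2 for C (3<5); eliminate s1.
Only (I, s2) remains, with payoff 3.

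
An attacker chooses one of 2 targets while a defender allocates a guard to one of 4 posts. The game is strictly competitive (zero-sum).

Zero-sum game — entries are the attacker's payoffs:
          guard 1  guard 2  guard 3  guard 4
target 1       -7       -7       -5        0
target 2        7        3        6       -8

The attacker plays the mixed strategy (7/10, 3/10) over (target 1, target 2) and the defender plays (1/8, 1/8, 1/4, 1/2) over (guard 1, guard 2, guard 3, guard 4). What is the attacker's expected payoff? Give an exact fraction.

Against (1/8, 1/8, 1/4, 1/2), each row's expected payoff is target 1: -3; target 2: -5/4.
Taking the (7/10, 3/10)-weighted average: (7/10)·(-3) + (3/10)·(-5/4) = -99/40.

-99/40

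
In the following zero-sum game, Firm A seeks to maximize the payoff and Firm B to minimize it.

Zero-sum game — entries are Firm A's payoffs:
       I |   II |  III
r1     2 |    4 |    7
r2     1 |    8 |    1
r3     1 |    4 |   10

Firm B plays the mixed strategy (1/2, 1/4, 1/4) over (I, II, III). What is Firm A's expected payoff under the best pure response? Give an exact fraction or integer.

4

r1: (2)·(1/2) + (4)·(1/4) + (7)·(1/4) = 15/4.
r2: (1)·(1/2) + (8)·(1/4) + (1)·(1/4) = 11/4.
r3: (1)·(1/2) + (4)·(1/4) + (10)·(1/4) = 4.
The best pure response is r3 with expected payoff 4.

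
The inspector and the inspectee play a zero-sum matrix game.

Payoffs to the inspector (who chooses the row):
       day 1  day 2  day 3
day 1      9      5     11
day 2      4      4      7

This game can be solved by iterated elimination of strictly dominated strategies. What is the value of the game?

5

Row day 2 is strictly dominated by row day 1 (9>4, 5>4, 11>7); eliminate day 2.
Column day 3 is strictly dominated by day 1 for the inspectee (9<11); eliminate day 3.
Column day 1 is strictly dominated by day 2 for the inspectee (5<9); eliminate day 1.
Only (day 1, day 2) remains, with payoff 5.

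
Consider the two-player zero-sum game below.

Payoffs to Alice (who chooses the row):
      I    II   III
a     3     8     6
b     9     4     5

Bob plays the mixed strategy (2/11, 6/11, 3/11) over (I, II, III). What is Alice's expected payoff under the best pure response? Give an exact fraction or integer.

72/11

a: (3)·(2/11) + (8)·(6/11) + (6)·(3/11) = 72/11.
b: (9)·(2/11) + (4)·(6/11) + (5)·(3/11) = 57/11.
The best pure response is a with expected payoff 72/11.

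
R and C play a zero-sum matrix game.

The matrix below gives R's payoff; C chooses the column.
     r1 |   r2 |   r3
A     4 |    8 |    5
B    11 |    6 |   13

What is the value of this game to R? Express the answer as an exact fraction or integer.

64/9

Column r3 is strictly dominated by r1 for C (it gives R more in every row).
The remaining 2×2 game on (A, B) × (r1, r2) has no saddle point. Let R play A with probability p; indifference gives 4p + 11(1−p) = 8p + 6(1−p), so p = 5/9.
Similarly C's optimal q on r1 is 2/9, and the value is 4·(2/9) + (8)·(7/9) = 64/9.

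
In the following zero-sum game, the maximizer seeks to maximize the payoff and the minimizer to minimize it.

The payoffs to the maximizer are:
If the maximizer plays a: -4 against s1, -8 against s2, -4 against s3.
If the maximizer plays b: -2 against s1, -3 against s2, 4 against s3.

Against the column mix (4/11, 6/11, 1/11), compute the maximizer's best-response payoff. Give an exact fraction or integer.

a: (-4)·(4/11) + (-8)·(6/11) + (-4)·(1/11) = -68/11.
b: (-2)·(4/11) + (-3)·(6/11) + (4)·(1/11) = -2.
The best pure response is b with expected payoff -2.

-2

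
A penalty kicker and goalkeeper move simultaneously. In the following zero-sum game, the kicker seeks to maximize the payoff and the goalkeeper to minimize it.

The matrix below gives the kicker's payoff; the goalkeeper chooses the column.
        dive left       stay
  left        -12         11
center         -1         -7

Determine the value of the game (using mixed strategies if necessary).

Row minima are -12 and -7, so the kicker's maximin is -7; column maxima are -1 and 11, so the goalkeeper's minimax is -1. These differ, so the equilibrium is in mixed strategies.
Let the kicker play left with probability p. The goalkeeper is indifferent when −12p − (1−p) = 11p − 7(1−p), giving p = 6/29.
Let the goalkeeper play dive left with probability q. The kicker is indifferent when −12q + 11(1−q) = −q − 7(1−q), giving q = 18/29.
The value is -12·(18/29) + (11)·(11/29) = -95/29.

-95/29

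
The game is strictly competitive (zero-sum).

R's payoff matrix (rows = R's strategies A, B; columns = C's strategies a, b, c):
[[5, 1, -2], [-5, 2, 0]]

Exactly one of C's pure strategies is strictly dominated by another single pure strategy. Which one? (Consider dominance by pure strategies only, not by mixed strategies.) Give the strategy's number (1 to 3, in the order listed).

C prefers columns that give R less. Compare b with c: -2 < 1, 0 < 2.
So c strictly dominates b for C; b is strictly dominated.

2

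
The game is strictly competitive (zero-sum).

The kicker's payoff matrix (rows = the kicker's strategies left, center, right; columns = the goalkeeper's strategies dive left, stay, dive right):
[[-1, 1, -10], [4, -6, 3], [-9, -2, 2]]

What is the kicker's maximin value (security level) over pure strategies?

-6

The worst-case payoff for each row is left: -10, center: -6, right: -9.
The best of these is -6.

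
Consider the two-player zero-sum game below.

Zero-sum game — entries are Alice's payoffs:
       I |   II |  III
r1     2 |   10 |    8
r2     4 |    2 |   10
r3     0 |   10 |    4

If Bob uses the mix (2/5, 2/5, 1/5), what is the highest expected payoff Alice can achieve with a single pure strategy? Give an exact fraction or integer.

32/5

r1: (2)·(2/5) + (10)·(2/5) + (8)·(1/5) = 32/5.
r2: (4)·(2/5) + (2)·(2/5) + (10)·(1/5) = 22/5.
r3: (0)·(2/5) + (10)·(2/5) + (4)·(1/5) = 24/5.
The best pure response is r1 with expected payoff 32/5.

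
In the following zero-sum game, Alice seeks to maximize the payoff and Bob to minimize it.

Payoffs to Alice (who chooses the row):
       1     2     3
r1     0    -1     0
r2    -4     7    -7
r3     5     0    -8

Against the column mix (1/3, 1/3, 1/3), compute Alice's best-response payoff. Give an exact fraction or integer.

r1: (0)·(1/3) + (-1)·(1/3) + (0)·(1/3) = -1/3.
r2: (-4)·(1/3) + (7)·(1/3) + (-7)·(1/3) = -4/3.
r3: (5)·(1/3) + (0)·(1/3) + (-8)·(1/3) = -1.
The best pure response is r1 with expected payoff -1/3.

-1/3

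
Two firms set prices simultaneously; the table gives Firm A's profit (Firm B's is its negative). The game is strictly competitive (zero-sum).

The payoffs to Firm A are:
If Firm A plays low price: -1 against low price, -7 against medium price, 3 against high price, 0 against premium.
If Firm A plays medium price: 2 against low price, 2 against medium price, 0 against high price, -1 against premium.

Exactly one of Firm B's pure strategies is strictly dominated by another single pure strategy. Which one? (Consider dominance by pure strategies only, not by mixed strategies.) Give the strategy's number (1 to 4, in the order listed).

Firm B prefers columns that give Firm A less. Compare high price with premium: 0 < 3, -1 < 0.
So premium strictly dominates high price for Firm B; high price is strictly dominated.

3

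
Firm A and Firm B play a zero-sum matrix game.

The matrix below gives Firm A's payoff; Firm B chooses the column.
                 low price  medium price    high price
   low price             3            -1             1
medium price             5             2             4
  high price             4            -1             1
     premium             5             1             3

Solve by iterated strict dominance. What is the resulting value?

Column low price is strictly dominated by medium price for Firm B (-1<3, 2<5, -1<4, 1<5); eliminate low price.
Column high price is strictly dominated by medium price for Firm B (-1<1, 2<4, -1<1, 1<3); eliminate high price.
Row low price is strictly dominated by row medium price (2>-1); eliminate low price.
Row premium is strictly dominated by row medium price (2>1); eliminate premium.
Row high price is strictly dominated by row medium price (2>-1); eliminate high price.
Only (medium price, medium price) remains, with payoff 2.

2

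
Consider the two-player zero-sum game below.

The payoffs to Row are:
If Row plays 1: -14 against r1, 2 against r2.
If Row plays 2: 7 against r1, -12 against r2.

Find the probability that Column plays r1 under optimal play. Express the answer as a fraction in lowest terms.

2/5

Row minima are -14 and -12, so Row's maximin is -12; column maxima are 7 and 2, so Column's minimax is 2. These differ, so the equilibrium is in mixed strategies.
Let Column play r1 with probability q. Row is indifferent when −14q + 2(1−q) = 7q − 12(1−q), giving q = 2/5.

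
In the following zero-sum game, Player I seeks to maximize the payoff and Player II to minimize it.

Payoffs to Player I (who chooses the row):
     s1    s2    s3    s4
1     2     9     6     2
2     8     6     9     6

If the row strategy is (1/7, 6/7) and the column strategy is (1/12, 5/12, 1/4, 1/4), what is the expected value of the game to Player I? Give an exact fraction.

Against (1/12, 5/12, 1/4, 1/4), each row's expected payoff is 1: 71/12; 2: 83/12.
Taking the (1/7, 6/7)-weighted average: (1/7)·(71/12) + (6/7)·(83/12) = 569/84.

569/84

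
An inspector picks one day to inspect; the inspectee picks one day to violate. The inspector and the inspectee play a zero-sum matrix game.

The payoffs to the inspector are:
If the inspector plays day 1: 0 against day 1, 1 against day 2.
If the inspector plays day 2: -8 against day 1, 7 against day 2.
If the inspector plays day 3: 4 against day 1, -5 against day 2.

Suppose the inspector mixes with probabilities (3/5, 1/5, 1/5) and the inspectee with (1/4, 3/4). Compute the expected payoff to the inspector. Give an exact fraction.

Against (1/4, 3/4), each row's expected payoff is day 1: 3/4; day 2: 13/4; day 3: -11/4.
Taking the (3/5, 1/5, 1/5)-weighted average: (3/5)·(3/4) + (1/5)·(13/4) + (1/5)·(-11/4) = 11/20.

11/20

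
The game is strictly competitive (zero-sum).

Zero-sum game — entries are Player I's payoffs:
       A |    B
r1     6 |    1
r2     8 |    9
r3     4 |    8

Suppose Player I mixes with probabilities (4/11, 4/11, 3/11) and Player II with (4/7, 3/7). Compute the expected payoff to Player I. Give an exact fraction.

464/77

Against (4/7, 3/7), each row's expected payoff is r1: 27/7; r2: 59/7; r3: 40/7.
Taking the (4/11, 4/11, 3/11)-weighted average: (4/11)·(27/7) + (4/11)·(59/7) + (3/11)·(40/7) = 464/77.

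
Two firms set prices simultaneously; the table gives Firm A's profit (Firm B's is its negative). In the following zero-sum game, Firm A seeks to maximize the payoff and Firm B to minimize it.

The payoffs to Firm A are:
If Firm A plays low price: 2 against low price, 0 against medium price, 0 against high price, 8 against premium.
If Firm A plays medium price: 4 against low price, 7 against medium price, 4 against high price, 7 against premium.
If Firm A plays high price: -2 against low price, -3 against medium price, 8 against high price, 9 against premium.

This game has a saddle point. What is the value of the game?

Row minima: 0, 4, -3 → Firm A's maximin is 4.
Column maxima: 4, 7, 8, 9 → Firm B's minimax is 4.
They coincide at (medium price, low price), so the value is 4.

4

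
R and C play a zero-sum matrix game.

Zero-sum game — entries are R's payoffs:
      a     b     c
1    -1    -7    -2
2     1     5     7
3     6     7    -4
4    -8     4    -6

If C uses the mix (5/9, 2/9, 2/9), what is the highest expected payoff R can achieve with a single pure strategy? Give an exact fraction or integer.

1: (-1)·(5/9) + (-7)·(2/9) + (-2)·(2/9) = -23/9.
2: (1)·(5/9) + (5)·(2/9) + (7)·(2/9) = 29/9.
3: (6)·(5/9) + (7)·(2/9) + (-4)·(2/9) = 4.
4: (-8)·(5/9) + (4)·(2/9) + (-6)·(2/9) = -44/9.
The best pure response is 3 with expected payoff 4.

4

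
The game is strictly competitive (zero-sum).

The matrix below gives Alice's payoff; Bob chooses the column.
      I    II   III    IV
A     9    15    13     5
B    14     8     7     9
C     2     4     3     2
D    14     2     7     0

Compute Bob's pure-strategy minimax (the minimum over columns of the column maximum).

9

The worst case (largest entry) in each column is I: 14, II: 15, III: 13, IV: 9.
The best (smallest) of these is 9.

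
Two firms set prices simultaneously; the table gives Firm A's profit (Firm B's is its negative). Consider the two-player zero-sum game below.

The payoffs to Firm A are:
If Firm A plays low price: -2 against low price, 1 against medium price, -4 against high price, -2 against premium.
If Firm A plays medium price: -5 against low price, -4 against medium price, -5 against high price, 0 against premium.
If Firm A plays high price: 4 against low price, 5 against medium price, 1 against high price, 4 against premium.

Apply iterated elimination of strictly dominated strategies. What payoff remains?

1

Column medium price is strictly dominated by low price for Firm B (-2<1, -5<-4, 4<5); eliminate medium price.
Column premium is strictly dominated by high price for Firm B (-4<-2, -5<0, 1<4); eliminate premium.
Row medium price is strictly dominated by row low price (-2>-5, -4>-5); eliminate medium price.
Row low price is strictly dominated by row high price (4>-2, 1>-4); eliminate low price.
Column low price is strictly dominated by high price for Firm B (1<4); eliminate low price.
Only (high price, high price) remains, with payoff 1.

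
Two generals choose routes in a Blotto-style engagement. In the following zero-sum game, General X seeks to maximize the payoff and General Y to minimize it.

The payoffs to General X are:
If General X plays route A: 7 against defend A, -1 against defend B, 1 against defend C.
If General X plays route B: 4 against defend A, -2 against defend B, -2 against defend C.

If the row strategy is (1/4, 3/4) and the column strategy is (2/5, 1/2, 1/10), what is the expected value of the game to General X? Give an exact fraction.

Against (2/5, 1/2, 1/10), each row's expected payoff is route A: 12/5; route B: 2/5.
Taking the (1/4, 3/4)-weighted average: (1/4)·(12/5) + (3/4)·(2/5) = 9/10.

9/10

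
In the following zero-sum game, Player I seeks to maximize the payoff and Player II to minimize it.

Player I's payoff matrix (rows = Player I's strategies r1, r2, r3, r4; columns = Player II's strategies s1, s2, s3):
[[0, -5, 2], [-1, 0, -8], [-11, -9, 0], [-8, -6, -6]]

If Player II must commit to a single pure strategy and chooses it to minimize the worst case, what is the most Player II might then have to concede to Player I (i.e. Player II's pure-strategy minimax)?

The worst case (largest entry) in each column is s1: 0, s2: 0, s3: 2.
The best (smallest) of these is 0.

0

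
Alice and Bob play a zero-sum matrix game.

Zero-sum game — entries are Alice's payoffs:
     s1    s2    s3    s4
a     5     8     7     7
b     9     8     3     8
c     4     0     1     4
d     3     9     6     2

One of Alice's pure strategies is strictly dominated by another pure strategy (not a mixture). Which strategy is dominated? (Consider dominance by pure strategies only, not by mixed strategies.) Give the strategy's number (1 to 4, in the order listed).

3

Compare c with a: 5 > 4, 8 > 0, 7 > 1, 7 > 4.
So a strictly dominates c for Alice; c is strictly dominated.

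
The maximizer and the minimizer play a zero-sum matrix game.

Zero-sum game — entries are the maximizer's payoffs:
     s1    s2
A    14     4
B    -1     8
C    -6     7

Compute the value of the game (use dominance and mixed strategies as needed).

116/19

Row C is strictly dominated by row B, so the maximizer never plays it.
The remaining 2×2 game on (A, B) × (s1, s2) has no saddle point. Let the maximizer play A with probability p; indifference gives 14p − (1−p) = 4p + 8(1−p), so p = 9/19.
Similarly the minimizer's optimal q on s1 is 4/19, and the value is 14·(4/19) + (4)·(15/19) = 116/19.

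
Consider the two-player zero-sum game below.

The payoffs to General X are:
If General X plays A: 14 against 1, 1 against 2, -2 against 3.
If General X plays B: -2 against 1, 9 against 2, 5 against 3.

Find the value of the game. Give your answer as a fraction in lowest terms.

Column 2 is strictly dominated by 3 for General Y (it gives General X more in every row).
The remaining 2×2 game on (A, B) × (1, 3) has no saddle point. Let General X play A with probability p; indifference gives 14p − 2(1−p) = −2p + 5(1−p), so p = 7/23.
Similarly General Y's optimal q on 1 is 7/23, and the value is 14·(7/23) + (-2)·(16/23) = 66/23.

66/23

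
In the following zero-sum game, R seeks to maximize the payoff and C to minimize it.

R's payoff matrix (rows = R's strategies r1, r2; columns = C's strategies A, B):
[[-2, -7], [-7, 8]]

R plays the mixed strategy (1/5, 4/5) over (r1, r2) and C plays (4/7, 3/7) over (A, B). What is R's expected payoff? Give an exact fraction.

-9/7

Against (4/7, 3/7), each row's expected payoff is r1: -29/7; r2: -4/7.
Taking the (1/5, 4/5)-weighted average: (1/5)·(-29/7) + (4/5)·(-4/7) = -9/7.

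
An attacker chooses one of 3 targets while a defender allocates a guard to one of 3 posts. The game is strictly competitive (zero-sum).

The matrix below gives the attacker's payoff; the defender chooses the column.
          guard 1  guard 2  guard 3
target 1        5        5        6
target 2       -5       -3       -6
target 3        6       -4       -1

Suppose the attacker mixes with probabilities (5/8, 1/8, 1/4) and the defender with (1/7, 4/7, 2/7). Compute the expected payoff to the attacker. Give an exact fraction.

Against (1/7, 4/7, 2/7), each row's expected payoff is target 1: 37/7; target 2: -29/7; target 3: -12/7.
Taking the (5/8, 1/8, 1/4)-weighted average: (5/8)·(37/7) + (1/8)·(-29/7) + (1/4)·(-12/7) = 33/14.

33/14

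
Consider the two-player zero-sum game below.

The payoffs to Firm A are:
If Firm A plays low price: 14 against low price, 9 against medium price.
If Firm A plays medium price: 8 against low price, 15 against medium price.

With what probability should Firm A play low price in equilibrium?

7/12

Row minima are 9 and 8, so Firm A's maximin is 9; column maxima are 14 and 15, so Firm B's minimax is 14. These differ, so the equilibrium is in mixed strategies.
Let Firm A play low price with probability p. Firm B is indifferent when 14p + 8(1−p) = 9p + 15(1−p), giving p = 7/12.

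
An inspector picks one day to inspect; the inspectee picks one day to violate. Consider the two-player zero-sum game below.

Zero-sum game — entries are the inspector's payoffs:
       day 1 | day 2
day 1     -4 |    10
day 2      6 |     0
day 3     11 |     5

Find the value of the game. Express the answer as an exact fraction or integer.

Row day 2 is strictly dominated by row day 3, so the inspector never plays it.
The remaining 2×2 game on (day 1, day 3) × (day 1, day 2) has no saddle point. Let the inspector play day 1 with probability p; indifference gives −4p + 11(1−p) = 10p + 5(1−p), so p = 3/10.
Similarly the inspectee's optimal q on day 1 is 1/4, and the value is -4·(1/4) + (10)·(3/4) = 13/2.

13/2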